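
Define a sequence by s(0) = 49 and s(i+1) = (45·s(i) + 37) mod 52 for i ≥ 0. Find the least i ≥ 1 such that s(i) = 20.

3

We have s(0) = 49; s(1) = 6; s(2) = 47; s(3) = 20; s(4) = 1; s(5) = 30; s(6) = 35; s(7) = 0; s(8) = 37; s(9) = 38; s(10) = 31; s(11) = 28; s(12) = 49.
Since s(12) = s(0) = 49, the sequence is periodic with period 12.
The value 20 first appears (with i ≥ 1) at s(3).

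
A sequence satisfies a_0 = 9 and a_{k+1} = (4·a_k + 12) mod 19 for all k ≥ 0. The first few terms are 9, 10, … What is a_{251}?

Listing terms: a_0 = 9; a_1 = 10; a_2 = 14; a_3 = 11; a_4 = 18; a_5 = 8; a_6 = 6; a_7 = 17; a_8 = 4; a_9 = 9.
The sequence repeats with period 9.
So a_{251} = a_{0 + ((251-0) mod 9)} = a_8 = 4.

4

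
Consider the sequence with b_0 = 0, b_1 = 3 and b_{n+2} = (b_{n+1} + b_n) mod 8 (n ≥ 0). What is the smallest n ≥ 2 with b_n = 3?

Computing terms: b_0 = 0, b_1 = 3, b_2 = 3, b_3 = 6, b_4 = 1, b_5 = 7, b_6 = 0, b_7 = 7, b_8 = 7, b_9 = 6, b_{10} = 5, b_{11} = 3, b_{12} = 0, b_{13} = 3.
Since (b_{12}, b_{13}) = (b_0, b_1) = (0, 3) (two consecutive terms determine the rest), the sequence is periodic with period 12.
The value 3 first appears (with n ≥ 2) at b_2.

2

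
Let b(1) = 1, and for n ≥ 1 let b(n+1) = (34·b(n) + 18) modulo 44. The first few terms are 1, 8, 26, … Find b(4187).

10

Listing terms: b(1) = 1; b(2) = 8; b(3) = 26; b(4) = 22; b(5) = 18; b(6) = 14; b(7) = 10; b(8) = 6; b(9) = 2; b(10) = 42; b(11) = 38; b(12) = 34; b(13) = 30; b(14) = 26.
Since b(14) = b(3) = 26, the sequence is eventually periodic: after a pre-period of length 2 it cycles with period 11.
For n ≥ 3, b(n) depends only on (n - 3) mod 11. (4187 - 3) mod 11 = 4, so b(4187) = b(7) = 10.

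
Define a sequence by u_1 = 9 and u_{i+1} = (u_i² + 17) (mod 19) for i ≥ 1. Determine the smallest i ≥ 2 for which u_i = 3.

2

u_1 = 9; u_2 = 3; u_3 = 7; u_4 = 9.
The sequence repeats with period 3.
The value 3 first appears (with i ≥ 2) at u_2.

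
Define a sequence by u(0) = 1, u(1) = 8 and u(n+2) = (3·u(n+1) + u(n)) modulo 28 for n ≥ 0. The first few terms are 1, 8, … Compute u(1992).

We have u(0) = 1; u(1) = 8; u(2) = 25; u(3) = 27; u(4) = 22; u(5) = 9; u(6) = 21; u(7) = 16; u(8) = 13; u(9) = 27; u(10) = 10; u(11) = 1; u(12) = 13; u(13) = 12; u(14) = 21; u(15) = 19; u(16) = 22; u(17) = 1; u(18) = 25; u(19) = 20; u(20) = 1; u(21) = 23; u(22) = 14; u(23) = 9; u(24) = 13; u(25) = 20; u(26) = 17; u(27) = 15; u(28) = 6; u(29) = 5; u(30) = 21; u(31) = 12; u(32) = 1; u(33) = 15; u(34) = 18; u(35) = 13; u(36) = 1; u(37) = 16; u(38) = 21; u(39) = 23; u(40) = 6; u(41) = 13; u(42) = 17; u(43) = 8; u(44) = 13; u(45) = 19; u(46) = 14; u(47) = 5; u(48) = 1; u(49) = 8.
The sequence repeats with period 48.
(1992 - 0) mod 48 = 24, so u(1992) = u(24) = 13.

13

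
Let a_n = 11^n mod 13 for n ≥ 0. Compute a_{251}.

6

a_0 = 1; a_1 = 11; a_2 = 4; a_3 = 5; a_4 = 3; a_5 = 7; a_6 = 12; a_7 = 2; a_8 = 9; a_9 = 8; a_{10} = 10; a_{11} = 6; a_{12} = 1.
Since a_{12} = a_0 = 1, the sequence is periodic with period 12.
So a_{251} = a_{0 + ((251-0) mod 12)} = a_{11} = 6.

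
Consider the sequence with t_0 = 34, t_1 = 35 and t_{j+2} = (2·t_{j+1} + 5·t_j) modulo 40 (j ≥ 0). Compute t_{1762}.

Computing terms: t_0 = 34; t_1 = 35; t_2 = 0; t_3 = 15; t_4 = 30; t_5 = 15; t_6 = 20; t_7 = 35; t_8 = 10; t_9 = 35; t_{10} = 0.
Since (t_9, t_{10}) = (t_1, t_2) = (35, 0) (two consecutive terms determine the rest), the sequence is eventually periodic: after a pre-period of length 1 it cycles with period 8.
For j ≥ 1, t_j depends only on (j - 1) mod 8. (1762 - 1) mod 8 = 1, so t_{1762} = t_2 = 0.

0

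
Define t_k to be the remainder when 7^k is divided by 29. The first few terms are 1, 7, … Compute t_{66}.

24

We have t_0 = 1, t_1 = 7, t_2 = 20, t_3 = 24, t_4 = 23, t_5 = 16, t_6 = 25, t_7 = 1.
The sequence repeats with period 7.
So t_{66} = t_{0 + ((66-0) mod 7)} = t_3 = 24.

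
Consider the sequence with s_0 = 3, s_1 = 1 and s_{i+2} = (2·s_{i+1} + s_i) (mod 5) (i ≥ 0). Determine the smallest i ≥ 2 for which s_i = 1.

Listing terms: s_0 = 3; s_1 = 1; s_2 = 0; s_3 = 1; s_4 = 2; s_5 = 0; s_6 = 2; s_7 = 4; s_8 = 0; s_9 = 4; s_{10} = 3; s_{11} = 0; s_{12} = 3; s_{13} = 1.
Since (s_{12}, s_{13}) = (s_0, s_1) = (3, 1) (two consecutive terms determine the rest), the sequence is periodic with period 12.
The value 1 first appears (with i ≥ 2) at s_3.

3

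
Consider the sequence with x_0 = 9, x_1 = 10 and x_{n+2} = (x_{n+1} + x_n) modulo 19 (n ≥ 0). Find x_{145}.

10

Computing terms: x_0 = 9,  x_1 = 10,  x_2 = 0,  x_3 = 10,  x_4 = 10,  x_5 = 1,  x_6 = 11,  x_7 = 12,  x_8 = 4,  x_9 = 16,  x_{10} = 1,  x_{11} = 17,  x_{12} = 18,  x_{13} = 16,  x_{14} = 15,  x_{15} = 12,  x_{16} = 8,  x_{17} = 1,  x_{18} = 9,  x_{19} = 10.
Since (x_{18}, x_{19}) = (x_0, x_1) = (9, 10) (two consecutive terms determine the rest), the sequence is periodic with period 18.
(145 - 0) mod 18 = 1, so x_{145} = x_1 = 10.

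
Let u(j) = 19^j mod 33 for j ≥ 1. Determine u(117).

13

Computing terms: u(1) = 19, u(2) = 31, u(3) = 28, u(4) = 4, u(5) = 10, u(6) = 25, u(7) = 13, u(8) = 16, u(9) = 7, u(10) = 1, u(11) = 19.
Since u(11) = u(1) = 19, the sequence is periodic with period 10.
So u(117) = u(1 + ((117-1) mod 10)) = u(7) = 13.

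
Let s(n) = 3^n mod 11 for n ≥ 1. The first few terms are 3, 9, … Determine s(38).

5

We have s(1) = 3, s(2) = 9, s(3) = 5, s(4) = 4, s(5) = 1, s(6) = 3.
Since s(6) = s(1) = 3, the sequence is periodic with period 5.
So s(38) = s(1 + ((38-1) mod 5)) = s(3) = 5.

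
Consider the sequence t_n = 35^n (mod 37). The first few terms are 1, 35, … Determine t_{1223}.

18

t_0 = 1,  t_1 = 35,  t_2 = 4,  t_3 = 29,  t_4 = 16,  t_5 = 5,  t_6 = 27,  t_7 = 20,  t_8 = 34,  t_9 = 6,  t_{10} = 25,  t_{11} = 24,  t_{12} = 26,  t_{13} = 22,  t_{14} = 30,  t_{15} = 14,  t_{16} = 9,  t_{17} = 19,  t_{18} = 36,  t_{19} = 2,  t_{20} = 33,  t_{21} = 8,  t_{22} = 21,  t_{23} = 32,  t_{24} = 10,  t_{25} = 17,  t_{26} = 3,  t_{27} = 31,  t_{28} = 12,  t_{29} = 13,  t_{30} = 11,  t_{31} = 15,  t_{32} = 7,  t_{33} = 23,  t_{34} = 28,  t_{35} = 18,  t_{36} = 1.
Since t_{36} = t_0 = 1, the sequence is periodic with period 36.
So t_{1223} = t_{0 + ((1223-0) mod 36)} = t_{35} = 18.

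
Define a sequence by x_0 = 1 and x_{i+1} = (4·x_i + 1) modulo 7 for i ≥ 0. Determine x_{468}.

1

Listing terms: x_0 = 1,  x_1 = 5,  x_2 = 0,  x_3 = 1.
The sequence repeats with period 3.
(468 - 0) mod 3 = 0, so x_{468} = x_0 = 1.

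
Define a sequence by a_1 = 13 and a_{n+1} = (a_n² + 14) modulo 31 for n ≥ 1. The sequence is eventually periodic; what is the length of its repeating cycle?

6

Listing terms: a_1 = 13; a_2 = 28; a_3 = 23; a_4 = 16; a_5 = 22; a_6 = 2; a_7 = 18; a_8 = 28.
Since a_8 = a_2 = 28, the sequence is eventually periodic: after a pre-period of length 1 it cycles with period 6.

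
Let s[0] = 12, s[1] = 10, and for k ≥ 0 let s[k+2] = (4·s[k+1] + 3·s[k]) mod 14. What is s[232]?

Listing terms: s[0] = 12, s[1] = 10, s[2] = 6, s[3] = 12, s[4] = 10.
Since (s[3], s[4]) = (s[0], s[1]) = (12, 10) (two consecutive terms determine the rest), the sequence is periodic with period 3.
So s[232] = s[0 + ((232-0) mod 3)] = s[1] = 10.

10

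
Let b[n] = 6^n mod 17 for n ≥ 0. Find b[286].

Computing terms: b[0] = 1; b[1] = 6; b[2] = 2; b[3] = 12; b[4] = 4; b[5] = 7; b[6] = 8; b[7] = 14; b[8] = 16; b[9] = 11; b[10] = 15; b[11] = 5; b[12] = 13; b[13] = 10; b[14] = 9; b[15] = 3; b[16] = 1.
The sequence repeats with period 16.
So b[286] = b[0 + ((286-0) mod 16)] = b[14] = 9.

9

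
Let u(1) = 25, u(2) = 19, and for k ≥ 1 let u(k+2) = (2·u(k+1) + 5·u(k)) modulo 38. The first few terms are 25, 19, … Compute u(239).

23

Listing terms: u(1) = 25, u(2) = 19, u(3) = 11, u(4) = 3, u(5) = 23, u(6) = 23, u(7) = 9, u(8) = 19, u(9) = 7, u(10) = 33, u(11) = 25, u(12) = 25, u(13) = 23, u(14) = 19, u(15) = 1, u(16) = 21, u(17) = 9, u(18) = 9, u(19) = 25, u(20) = 19.
The sequence repeats with period 18.
(239 - 1) mod 18 = 4, so u(239) = u(5) = 23.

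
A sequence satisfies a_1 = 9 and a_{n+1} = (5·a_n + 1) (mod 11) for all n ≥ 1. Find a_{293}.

0

We have a_1 = 9, a_2 = 2, a_3 = 0, a_4 = 1, a_5 = 6, a_6 = 9.
Since a_6 = a_1 = 9, the sequence is periodic with period 5.
(293 - 1) mod 5 = 2, so a_{293} = a_3 = 0.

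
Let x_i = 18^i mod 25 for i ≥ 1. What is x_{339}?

Computing terms: x_1 = 18; x_2 = 24; x_3 = 7; x_4 = 1; x_5 = 18.
The sequence repeats with period 4.
So x_{339} = x_{1 + ((339-1) mod 4)} = x_3 = 7.

7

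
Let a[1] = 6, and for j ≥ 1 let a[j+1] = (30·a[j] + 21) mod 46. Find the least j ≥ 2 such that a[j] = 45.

We have a[1] = 6,  a[2] = 17,  a[3] = 25,  a[4] = 35,  a[5] = 13,  a[6] = 43,  a[7] = 23,  a[8] = 21,  a[9] = 7,  a[10] = 1,  a[11] = 5,  a[12] = 33,  a[13] = 45,  a[14] = 37,  a[15] = 27,  a[16] = 3,  a[17] = 19,  a[18] = 39,  a[19] = 41,  a[20] = 9,  a[21] = 15,  a[22] = 11,  a[23] = 29,  a[24] = 17.
Since a[24] = a[2] = 17, the sequence is eventually periodic: after a pre-period of length 1 it cycles with period 22.
The value 45 first appears (with j ≥ 2) at a[13].

13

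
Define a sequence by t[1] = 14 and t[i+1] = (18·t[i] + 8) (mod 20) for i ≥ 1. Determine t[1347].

t[1] = 14; t[2] = 0; t[3] = 8; t[4] = 12; t[5] = 4; t[6] = 0.
Since t[6] = t[2] = 0, the sequence is eventually periodic: after a pre-period of length 1 it cycles with period 4.
For i ≥ 2, t[i] depends only on (i - 2) mod 4. (1347 - 2) mod 4 = 1, so t[1347] = t[3] = 8.

8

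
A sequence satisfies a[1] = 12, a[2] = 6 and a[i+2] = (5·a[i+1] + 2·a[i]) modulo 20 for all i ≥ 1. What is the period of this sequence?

We have a[1] = 12, a[2] = 6, a[3] = 14, a[4] = 2, a[5] = 18, a[6] = 14, a[7] = 6, a[8] = 18, a[9] = 2, a[10] = 6, a[11] = 14.
Since (a[10], a[11]) = (a[2], a[3]) = (6, 14) (two consecutive terms determine the rest), the sequence is eventually periodic: after a pre-period of length 1 it cycles with period 8.

8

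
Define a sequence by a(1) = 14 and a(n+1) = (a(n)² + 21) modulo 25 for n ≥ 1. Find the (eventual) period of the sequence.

3

Computing terms: a(1) = 14, a(2) = 17, a(3) = 10, a(4) = 21, a(5) = 12, a(6) = 15, a(7) = 21.
Since a(7) = a(4) = 21, the sequence is eventually periodic: after a pre-period of length 3 it cycles with period 3.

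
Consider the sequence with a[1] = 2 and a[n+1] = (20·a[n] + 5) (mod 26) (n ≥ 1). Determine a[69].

25

We have a[1] = 2,  a[2] = 19,  a[3] = 21,  a[4] = 9,  a[5] = 3,  a[6] = 13,  a[7] = 5,  a[8] = 1,  a[9] = 25,  a[10] = 11,  a[11] = 17,  a[12] = 7,  a[13] = 15,  a[14] = 19.
Since a[14] = a[2] = 19, the sequence is eventually periodic: after a pre-period of length 1 it cycles with period 12.
For n ≥ 2, a[n] depends only on (n - 2) mod 12. (69 - 2) mod 12 = 7, so a[69] = a[9] = 25.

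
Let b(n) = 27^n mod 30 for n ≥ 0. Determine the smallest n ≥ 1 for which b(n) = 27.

b(0) = 1, b(1) = 27, b(2) = 9, b(3) = 3, b(4) = 21, b(5) = 27.
Since b(5) = b(1) = 27, the sequence is eventually periodic: after a pre-period of length 1 it cycles with period 4.
The value 27 first appears (with n ≥ 1) at b(1).

1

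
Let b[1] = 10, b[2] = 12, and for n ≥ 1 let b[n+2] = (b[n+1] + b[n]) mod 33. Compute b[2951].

32

b[1] = 10,  b[2] = 12,  b[3] = 22,  b[4] = 1,  b[5] = 23,  b[6] = 24,  b[7] = 14,  b[8] = 5,  b[9] = 19,  b[10] = 24,  b[11] = 10,  b[12] = 1,  b[13] = 11,  b[14] = 12,  b[15] = 23,  b[16] = 2,  b[17] = 25,  b[18] = 27,  b[19] = 19,  b[20] = 13,  b[21] = 32,  b[22] = 12,  b[23] = 11,  b[24] = 23,  b[25] = 1,  b[26] = 24,  b[27] = 25,  b[28] = 16,  b[29] = 8,  b[30] = 24,  b[31] = 32,  b[32] = 23,  b[33] = 22,  b[34] = 12,  b[35] = 1,  b[36] = 13,  b[37] = 14,  b[38] = 27,  b[39] = 8,  b[40] = 2,  b[41] = 10,  b[42] = 12.
The sequence repeats with period 40.
(2951 - 1) mod 40 = 30, so b[2951] = b[31] = 32.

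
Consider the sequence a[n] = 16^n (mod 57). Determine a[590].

4

Computing terms: a[1] = 16; a[2] = 28; a[3] = 49; a[4] = 43; a[5] = 4; a[6] = 7; a[7] = 55; a[8] = 25; a[9] = 1; a[10] = 16.
Since a[10] = a[1] = 16, the sequence is periodic with period 9.
(590 - 1) mod 9 = 4, so a[590] = a[5] = 4.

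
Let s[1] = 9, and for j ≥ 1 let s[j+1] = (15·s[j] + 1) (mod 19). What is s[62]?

s[1] = 9, s[2] = 3, s[3] = 8, s[4] = 7, s[5] = 11, s[6] = 14, s[7] = 2, s[8] = 12, s[9] = 10, s[10] = 18, s[11] = 5, s[12] = 0, s[13] = 1, s[14] = 16, s[15] = 13, s[16] = 6, s[17] = 15, s[18] = 17, s[19] = 9.
The sequence repeats with period 18.
So s[62] = s[1 + ((62-1) mod 18)] = s[8] = 12.

12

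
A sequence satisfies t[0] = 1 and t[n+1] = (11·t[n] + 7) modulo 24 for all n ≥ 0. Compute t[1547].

We have t[0] = 1,  t[1] = 18,  t[2] = 13,  t[3] = 6,  t[4] = 1.
Since t[4] = t[0] = 1, the sequence is periodic with period 4.
(1547 - 0) mod 4 = 3, so t[1547] = t[3] = 6.

6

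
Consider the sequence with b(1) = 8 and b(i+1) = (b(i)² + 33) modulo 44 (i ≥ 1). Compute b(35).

26

Computing terms: b(1) = 8, b(2) = 9, b(3) = 26, b(4) = 5, b(5) = 14, b(6) = 9.
Since b(6) = b(2) = 9, the sequence is eventually periodic: after a pre-period of length 1 it cycles with period 4.
For i ≥ 2, b(i) depends only on (i - 2) mod 4. (35 - 2) mod 4 = 1, so b(35) = b(3) = 26.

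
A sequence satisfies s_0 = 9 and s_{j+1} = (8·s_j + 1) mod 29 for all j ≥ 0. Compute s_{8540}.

9

s_0 = 9, s_1 = 15, s_2 = 5, s_3 = 12, s_4 = 10, s_5 = 23, s_6 = 11, s_7 = 2, s_8 = 17, s_9 = 21, s_{10} = 24, s_{11} = 19, s_{12} = 8, s_{13} = 7, s_{14} = 28, s_{15} = 22, s_{16} = 3, s_{17} = 25, s_{18} = 27, s_{19} = 14, s_{20} = 26, s_{21} = 6, s_{22} = 20, s_{23} = 16, s_{24} = 13, s_{25} = 18, s_{26} = 0, s_{27} = 1, s_{28} = 9.
The sequence repeats with period 28.
(8540 - 0) mod 28 = 0, so s_{8540} = s_0 = 9.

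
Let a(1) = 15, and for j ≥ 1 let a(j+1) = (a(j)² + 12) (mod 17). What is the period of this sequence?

3

Listing terms: a(1) = 15; a(2) = 16; a(3) = 13; a(4) = 11; a(5) = 14; a(6) = 4; a(7) = 11.
Since a(7) = a(4) = 11, the sequence is eventually periodic: after a pre-period of length 3 it cycles with period 3.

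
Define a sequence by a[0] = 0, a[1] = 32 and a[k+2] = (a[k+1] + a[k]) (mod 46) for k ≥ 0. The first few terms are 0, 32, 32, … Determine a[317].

We have a[0] = 0; a[1] = 32; a[2] = 32; a[3] = 18; a[4] = 4; a[5] = 22; a[6] = 26; a[7] = 2; a[8] = 28; a[9] = 30; a[10] = 12; a[11] = 42; a[12] = 8; a[13] = 4; a[14] = 12; a[15] = 16; a[16] = 28; a[17] = 44; a[18] = 26; a[19] = 24; a[20] = 4; a[21] = 28; a[22] = 32; a[23] = 14; a[24] = 0; a[25] = 14; a[26] = 14; a[27] = 28; a[28] = 42; a[29] = 24; a[30] = 20; a[31] = 44; a[32] = 18; a[33] = 16; a[34] = 34; a[35] = 4; a[36] = 38; a[37] = 42; a[38] = 34; a[39] = 30; a[40] = 18; a[41] = 2; a[42] = 20; a[43] = 22; a[44] = 42; a[45] = 18; a[46] = 14; a[47] = 32; a[48] = 0; a[49] = 32.
Since (a[48], a[49]) = (a[0], a[1]) = (0, 32) (two consecutive terms determine the rest), the sequence is periodic with period 48.
So a[317] = a[0 + ((317-0) mod 48)] = a[29] = 24.

24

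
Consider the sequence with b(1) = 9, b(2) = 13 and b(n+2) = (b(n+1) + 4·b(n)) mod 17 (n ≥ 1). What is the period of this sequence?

8

b(1) = 9; b(2) = 13; b(3) = 15; b(4) = 16; b(5) = 8; b(6) = 4; b(7) = 2; b(8) = 1; b(9) = 9; b(10) = 13.
Since (b(9), b(10)) = (b(1), b(2)) = (9, 13) (two consecutive terms determine the rest), the sequence is periodic with period 8.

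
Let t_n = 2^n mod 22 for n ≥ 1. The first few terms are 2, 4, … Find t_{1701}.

We have t_1 = 2, t_2 = 4, t_3 = 8, t_4 = 16, t_5 = 10, t_6 = 20, t_7 = 18, t_8 = 14, t_9 = 6, t_{10} = 12, t_{11} = 2.
Since t_{11} = t_1 = 2, the sequence is periodic with period 10.
(1701 - 1) mod 10 = 0, so t_{1701} = t_1 = 2.

2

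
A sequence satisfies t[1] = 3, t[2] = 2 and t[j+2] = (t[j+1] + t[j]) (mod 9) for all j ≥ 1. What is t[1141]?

Listing terms: t[1] = 3, t[2] = 2, t[3] = 5, t[4] = 7, t[5] = 3, t[6] = 1, t[7] = 4, t[8] = 5, t[9] = 0, t[10] = 5, t[11] = 5, t[12] = 1, t[13] = 6, t[14] = 7, t[15] = 4, t[16] = 2, t[17] = 6, t[18] = 8, t[19] = 5, t[20] = 4, t[21] = 0, t[22] = 4, t[23] = 4, t[24] = 8, t[25] = 3, t[26] = 2.
The sequence repeats with period 24.
So t[1141] = t[1 + ((1141-1) mod 24)] = t[13] = 6.

6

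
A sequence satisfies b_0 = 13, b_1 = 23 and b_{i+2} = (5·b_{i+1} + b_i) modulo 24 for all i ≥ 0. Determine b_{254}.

Listing terms: b_0 = 13; b_1 = 23; b_2 = 8; b_3 = 15; b_4 = 11; b_5 = 22; b_6 = 1; b_7 = 3; b_8 = 16; b_9 = 11; b_{10} = 23; b_{11} = 6; b_{12} = 5; b_{13} = 7; b_{14} = 16; b_{15} = 15; b_{16} = 19; b_{17} = 14; b_{18} = 17; b_{19} = 3; b_{20} = 8; b_{21} = 19; b_{22} = 7; b_{23} = 6; b_{24} = 13; b_{25} = 23.
The sequence repeats with period 24.
So b_{254} = b_{0 + ((254-0) mod 24)} = b_{14} = 16.

16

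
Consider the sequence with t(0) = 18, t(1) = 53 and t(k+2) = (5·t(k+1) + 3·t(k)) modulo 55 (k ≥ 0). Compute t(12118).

We have t(0) = 18,  t(1) = 53,  t(2) = 44,  t(3) = 49,  t(4) = 47,  t(5) = 52,  t(6) = 16,  t(7) = 16,  t(8) = 18,  t(9) = 28,  t(10) = 29,  t(11) = 9,  t(12) = 22,  t(13) = 27,  t(14) = 36,  t(15) = 41,  t(16) = 38,  t(17) = 38,  t(18) = 29,  t(19) = 39,  t(20) = 7,  t(21) = 42,  t(22) = 11,  t(23) = 16,  t(24) = 3,  t(25) = 8,  t(26) = 49,  t(27) = 49,  t(28) = 7,  t(29) = 17,  t(30) = 51,  t(31) = 31,  t(32) = 33,  t(33) = 38,  t(34) = 14,  t(35) = 19,  t(36) = 27,  t(37) = 27,  t(38) = 51,  t(39) = 6,  t(40) = 18,  t(41) = 53.
The sequence repeats with period 40.
So t(12118) = t(0 + ((12118-0) mod 40)) = t(38) = 51.

51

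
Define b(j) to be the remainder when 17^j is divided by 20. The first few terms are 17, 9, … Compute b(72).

1

b(1) = 17; b(2) = 9; b(3) = 13; b(4) = 1; b(5) = 17.
Since b(5) = b(1) = 17, the sequence is periodic with period 4.
(72 - 1) mod 4 = 3, so b(72) = b(4) = 1.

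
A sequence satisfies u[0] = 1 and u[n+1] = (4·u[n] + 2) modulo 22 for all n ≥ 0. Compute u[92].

4

Listing terms: u[0] = 1; u[1] = 6; u[2] = 4; u[3] = 18; u[4] = 8; u[5] = 12; u[6] = 6.
Since u[6] = u[1] = 6, the sequence is eventually periodic: after a pre-period of length 1 it cycles with period 5.
For n ≥ 1, u[n] depends only on (n - 1) mod 5. (92 - 1) mod 5 = 1, so u[92] = u[2] = 4.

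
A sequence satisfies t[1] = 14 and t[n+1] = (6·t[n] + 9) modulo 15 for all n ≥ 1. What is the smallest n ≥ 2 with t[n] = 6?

t[1] = 14,  t[2] = 3,  t[3] = 12,  t[4] = 6,  t[5] = 0,  t[6] = 9,  t[7] = 3.
Since t[7] = t[2] = 3, the sequence is eventually periodic: after a pre-period of length 1 it cycles with period 5.
The value 6 first appears (with n ≥ 2) at t[4].

4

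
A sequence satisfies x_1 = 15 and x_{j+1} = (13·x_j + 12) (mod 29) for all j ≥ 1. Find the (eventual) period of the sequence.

Computing terms: x_1 = 15; x_2 = 4; x_3 = 6; x_4 = 3; x_5 = 22; x_6 = 8; x_7 = 0; x_8 = 12; x_9 = 23; x_{10} = 21; x_{11} = 24; x_{12} = 5; x_{13} = 19; x_{14} = 27; x_{15} = 15.
Since x_{15} = x_1 = 15, the sequence is periodic with period 14.

14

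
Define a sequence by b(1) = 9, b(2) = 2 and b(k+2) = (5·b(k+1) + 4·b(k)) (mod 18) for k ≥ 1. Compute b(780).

4

b(1) = 9; b(2) = 2; b(3) = 10; b(4) = 4; b(5) = 6; b(6) = 10; b(7) = 2; b(8) = 14; b(9) = 6; b(10) = 14; b(11) = 4; b(12) = 4; b(13) = 0; b(14) = 16; b(15) = 8; b(16) = 14; b(17) = 12; b(18) = 8; b(19) = 16; b(20) = 4; b(21) = 12; b(22) = 4; b(23) = 14; b(24) = 14; b(25) = 0; b(26) = 2; b(27) = 10.
Since (b(26), b(27)) = (b(2), b(3)) = (2, 10) (two consecutive terms determine the rest), the sequence is eventually periodic: after a pre-period of length 1 it cycles with period 24.
For k ≥ 2, b(k) depends only on (k - 2) mod 24. (780 - 2) mod 24 = 10, so b(780) = b(12) = 4.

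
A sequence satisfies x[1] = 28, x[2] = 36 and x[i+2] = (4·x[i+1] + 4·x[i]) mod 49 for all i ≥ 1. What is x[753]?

25

x[1] = 28,  x[2] = 36,  x[3] = 11,  x[4] = 41,  x[5] = 12,  x[6] = 16,  x[7] = 14,  x[8] = 22,  x[9] = 46,  x[10] = 27,  x[11] = 47,  x[12] = 2,  x[13] = 0,  x[14] = 8,  x[15] = 32,  x[16] = 13,  x[17] = 33,  x[18] = 37,  x[19] = 35,  x[20] = 43,  x[21] = 18,  x[22] = 48,  x[23] = 19,  x[24] = 23,  x[25] = 21,  x[26] = 29,  x[27] = 4,  x[28] = 34,  x[29] = 5,  x[30] = 9,  x[31] = 7,  x[32] = 15,  x[33] = 39,  x[34] = 20,  x[35] = 40,  x[36] = 44,  x[37] = 42,  x[38] = 1,  x[39] = 25,  x[40] = 6,  x[41] = 26,  x[42] = 30,  x[43] = 28,  x[44] = 36.
The sequence repeats with period 42.
(753 - 1) mod 42 = 38, so x[753] = x[39] = 25.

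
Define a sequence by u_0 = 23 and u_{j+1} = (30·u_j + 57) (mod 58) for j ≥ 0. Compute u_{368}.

u_0 = 23; u_1 = 51; u_2 = 21; u_3 = 49; u_4 = 19; u_5 = 47; u_6 = 17; u_7 = 45; u_8 = 15; u_9 = 43; u_{10} = 13; u_{11} = 41; u_{12} = 11; u_{13} = 39; u_{14} = 9; u_{15} = 37; u_{16} = 7; u_{17} = 35; u_{18} = 5; u_{19} = 33; u_{20} = 3; u_{21} = 31; u_{22} = 1; u_{23} = 29; u_{24} = 57; u_{25} = 27; u_{26} = 55; u_{27} = 25; u_{28} = 53; u_{29} = 23.
The sequence repeats with period 29.
(368 - 0) mod 29 = 20, so u_{368} = u_{20} = 3.

3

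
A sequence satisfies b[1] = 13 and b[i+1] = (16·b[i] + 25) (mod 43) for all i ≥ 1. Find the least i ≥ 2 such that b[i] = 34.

6

We have b[1] = 13,  b[2] = 18,  b[3] = 12,  b[4] = 2,  b[5] = 14,  b[6] = 34,  b[7] = 10,  b[8] = 13.
The sequence repeats with period 7.
The value 34 first appears (with i ≥ 2) at b[6].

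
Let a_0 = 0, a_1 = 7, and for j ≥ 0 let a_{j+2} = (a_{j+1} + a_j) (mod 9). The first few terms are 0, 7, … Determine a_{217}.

We have a_0 = 0, a_1 = 7, a_2 = 7, a_3 = 5, a_4 = 3, a_5 = 8, a_6 = 2, a_7 = 1, a_8 = 3, a_9 = 4, a_{10} = 7, a_{11} = 2, a_{12} = 0, a_{13} = 2, a_{14} = 2, a_{15} = 4, a_{16} = 6, a_{17} = 1, a_{18} = 7, a_{19} = 8, a_{20} = 6, a_{21} = 5, a_{22} = 2, a_{23} = 7, a_{24} = 0, a_{25} = 7.
The sequence repeats with period 24.
(217 - 0) mod 24 = 1, so a_{217} = a_1 = 7.

7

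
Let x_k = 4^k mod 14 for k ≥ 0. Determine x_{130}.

4

Computing terms: x_0 = 1,  x_1 = 4,  x_2 = 2,  x_3 = 8,  x_4 = 4.
Since x_4 = x_1 = 4, the sequence is eventually periodic: after a pre-period of length 1 it cycles with period 3.
For k ≥ 1, x_k depends only on (k - 1) mod 3. (130 - 1) mod 3 = 0, so x_{130} = x_1 = 4.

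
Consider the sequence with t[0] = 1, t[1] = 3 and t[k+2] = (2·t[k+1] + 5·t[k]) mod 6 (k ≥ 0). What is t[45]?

t[0] = 1; t[1] = 3; t[2] = 5; t[3] = 1; t[4] = 3.
Since (t[3], t[4]) = (t[0], t[1]) = (1, 3) (two consecutive terms determine the rest), the sequence is periodic with period 3.
(45 - 0) mod 3 = 0, so t[45] = t[0] = 1.

1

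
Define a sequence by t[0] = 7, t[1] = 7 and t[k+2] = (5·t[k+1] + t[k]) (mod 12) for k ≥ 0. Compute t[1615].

Computing terms: t[0] = 7; t[1] = 7; t[2] = 6; t[3] = 1; t[4] = 11; t[5] = 8; t[6] = 3; t[7] = 11; t[8] = 10; t[9] = 1; t[10] = 3; t[11] = 4; t[12] = 11; t[13] = 11; t[14] = 6; t[15] = 5; t[16] = 7; t[17] = 4; t[18] = 3; t[19] = 7; t[20] = 2; t[21] = 5; t[22] = 3; t[23] = 8; t[24] = 7; t[25] = 7.
Since (t[24], t[25]) = (t[0], t[1]) = (7, 7) (two consecutive terms determine the rest), the sequence is periodic with period 24.
(1615 - 0) mod 24 = 7, so t[1615] = t[7] = 11.

11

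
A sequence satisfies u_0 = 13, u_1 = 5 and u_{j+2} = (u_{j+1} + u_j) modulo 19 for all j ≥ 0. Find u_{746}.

8

Computing terms: u_0 = 13, u_1 = 5, u_2 = 18, u_3 = 4, u_4 = 3, u_5 = 7, u_6 = 10, u_7 = 17, u_8 = 8, u_9 = 6, u_{10} = 14, u_{11} = 1, u_{12} = 15, u_{13} = 16, u_{14} = 12, u_{15} = 9, u_{16} = 2, u_{17} = 11, u_{18} = 13, u_{19} = 5.
The sequence repeats with period 18.
(746 - 0) mod 18 = 8, so u_{746} = u_8 = 8.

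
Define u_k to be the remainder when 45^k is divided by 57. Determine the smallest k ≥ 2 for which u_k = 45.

u_1 = 45, u_2 = 30, u_3 = 39, u_4 = 45.
Since u_4 = u_1 = 45, the sequence is periodic with period 3.
The value 45 next appears (with k ≥ 2) at u_4.

4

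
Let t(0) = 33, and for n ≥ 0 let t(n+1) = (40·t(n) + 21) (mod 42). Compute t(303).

9

We have t(0) = 33,  t(1) = 39,  t(2) = 27,  t(3) = 9,  t(4) = 3,  t(5) = 15,  t(6) = 33.
Since t(6) = t(0) = 33, the sequence is periodic with period 6.
(303 - 0) mod 6 = 3, so t(303) = t(3) = 9.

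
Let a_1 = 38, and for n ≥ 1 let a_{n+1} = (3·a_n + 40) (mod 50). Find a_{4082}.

a_1 = 38; a_2 = 4; a_3 = 2; a_4 = 46; a_5 = 28; a_6 = 24; a_7 = 12; a_8 = 26; a_9 = 18; a_{10} = 44; a_{11} = 22; a_{12} = 6; a_{13} = 8; a_{14} = 14; a_{15} = 32; a_{16} = 36; a_{17} = 48; a_{18} = 34; a_{19} = 42; a_{20} = 16; a_{21} = 38.
Since a_{21} = a_1 = 38, the sequence is periodic with period 20.
So a_{4082} = a_{1 + ((4082-1) mod 20)} = a_2 = 4.

4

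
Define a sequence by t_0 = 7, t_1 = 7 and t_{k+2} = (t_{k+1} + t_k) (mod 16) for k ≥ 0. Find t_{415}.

Computing terms: t_0 = 7, t_1 = 7, t_2 = 14, t_3 = 5, t_4 = 3, t_5 = 8, t_6 = 11, t_7 = 3, t_8 = 14, t_9 = 1, t_{10} = 15, t_{11} = 0, t_{12} = 15, t_{13} = 15, t_{14} = 14, t_{15} = 13, t_{16} = 11, t_{17} = 8, t_{18} = 3, t_{19} = 11, t_{20} = 14, t_{21} = 9, t_{22} = 7, t_{23} = 0, t_{24} = 7, t_{25} = 7.
The sequence repeats with period 24.
(415 - 0) mod 24 = 7, so t_{415} = t_7 = 3.

3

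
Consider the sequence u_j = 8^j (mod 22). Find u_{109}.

Computing terms: u_1 = 8,  u_2 = 20,  u_3 = 6,  u_4 = 4,  u_5 = 10,  u_6 = 14,  u_7 = 2,  u_8 = 16,  u_9 = 18,  u_{10} = 12,  u_{11} = 8.
Since u_{11} = u_1 = 8, the sequence is periodic with period 10.
(109 - 1) mod 10 = 8, so u_{109} = u_9 = 18.

18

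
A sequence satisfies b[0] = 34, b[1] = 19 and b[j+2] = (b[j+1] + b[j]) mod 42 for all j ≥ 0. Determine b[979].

We have b[0] = 34; b[1] = 19; b[2] = 11; b[3] = 30; b[4] = 41; b[5] = 29; b[6] = 28; b[7] = 15; b[8] = 1; b[9] = 16; b[10] = 17; b[11] = 33; b[12] = 8; b[13] = 41; b[14] = 7; b[15] = 6; b[16] = 13; b[17] = 19; b[18] = 32; b[19] = 9; b[20] = 41; b[21] = 8; b[22] = 7; b[23] = 15; b[24] = 22; b[25] = 37; b[26] = 17; b[27] = 12; b[28] = 29; b[29] = 41; b[30] = 28; b[31] = 27; b[32] = 13; b[33] = 40; b[34] = 11; b[35] = 9; b[36] = 20; b[37] = 29; b[38] = 7; b[39] = 36; b[40] = 1; b[41] = 37; b[42] = 38; b[43] = 33; b[44] = 29; b[45] = 20; b[46] = 7; b[47] = 27; b[48] = 34; b[49] = 19.
The sequence repeats with period 48.
(979 - 0) mod 48 = 19, so b[979] = b[19] = 9.

9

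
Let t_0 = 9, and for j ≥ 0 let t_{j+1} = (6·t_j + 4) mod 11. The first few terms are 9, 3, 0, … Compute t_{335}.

We have t_0 = 9, t_1 = 3, t_2 = 0, t_3 = 4, t_4 = 6, t_5 = 7, t_6 = 2, t_7 = 5, t_8 = 1, t_9 = 10, t_{10} = 9.
Since t_{10} = t_0 = 9, the sequence is periodic with period 10.
(335 - 0) mod 10 = 5, so t_{335} = t_5 = 7.

7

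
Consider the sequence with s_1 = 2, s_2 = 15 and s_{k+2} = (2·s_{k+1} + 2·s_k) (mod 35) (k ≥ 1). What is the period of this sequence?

We have s_1 = 2,  s_2 = 15,  s_3 = 34,  s_4 = 28,  s_5 = 19,  s_6 = 24,  s_7 = 16,  s_8 = 10,  s_9 = 17,  s_{10} = 19,  s_{11} = 2,  s_{12} = 7,  s_{13} = 18,  s_{14} = 15,  s_{15} = 31,  s_{16} = 22,  s_{17} = 1,  s_{18} = 11,  s_{19} = 24,  s_{20} = 0,  s_{21} = 13,  s_{22} = 26,  s_{23} = 8,  s_{24} = 33,  s_{25} = 12,  s_{26} = 20,  s_{27} = 29,  s_{28} = 28,  s_{29} = 9,  s_{30} = 4,  s_{31} = 26,  s_{32} = 25,  s_{33} = 32,  s_{34} = 9,  s_{35} = 12,  s_{36} = 7,  s_{37} = 3,  s_{38} = 20,  s_{39} = 11,  s_{40} = 27,  s_{41} = 6,  s_{42} = 31,  s_{43} = 4,  s_{44} = 0,  s_{45} = 8,  s_{46} = 16,  s_{47} = 13,  s_{48} = 23,  s_{49} = 2,  s_{50} = 15.
The sequence repeats with period 48.

48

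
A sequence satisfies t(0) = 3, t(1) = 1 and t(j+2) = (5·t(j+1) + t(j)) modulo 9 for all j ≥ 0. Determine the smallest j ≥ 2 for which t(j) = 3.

8

t(0) = 3,  t(1) = 1,  t(2) = 8,  t(3) = 5,  t(4) = 6,  t(5) = 8,  t(6) = 1,  t(7) = 4,  t(8) = 3,  t(9) = 1.
The sequence repeats with period 8.
The value 3 next appears (with j ≥ 2) at t(8).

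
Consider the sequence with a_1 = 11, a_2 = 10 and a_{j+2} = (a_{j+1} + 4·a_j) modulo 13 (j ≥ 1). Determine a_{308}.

We have a_1 = 11; a_2 = 10; a_3 = 2; a_4 = 3; a_5 = 11; a_6 = 10.
The sequence repeats with period 4.
So a_{308} = a_{1 + ((308-1) mod 4)} = a_4 = 3.

3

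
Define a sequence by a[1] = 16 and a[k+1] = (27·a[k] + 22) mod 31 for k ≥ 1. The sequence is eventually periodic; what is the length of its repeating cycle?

Listing terms: a[1] = 16, a[2] = 20, a[3] = 4, a[4] = 6, a[5] = 29, a[6] = 30, a[7] = 26, a[8] = 11, a[9] = 9, a[10] = 17, a[11] = 16.
The sequence repeats with period 10.

10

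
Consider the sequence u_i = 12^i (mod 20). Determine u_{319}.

8

Computing terms: u_0 = 1, u_1 = 12, u_2 = 4, u_3 = 8, u_4 = 16, u_5 = 12.
Since u_5 = u_1 = 12, the sequence is eventually periodic: after a pre-period of length 1 it cycles with period 4.
For i ≥ 1, u_i depends only on (i - 1) mod 4. (319 - 1) mod 4 = 2, so u_{319} = u_3 = 8.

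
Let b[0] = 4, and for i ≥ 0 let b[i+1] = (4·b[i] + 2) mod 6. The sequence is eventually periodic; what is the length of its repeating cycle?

We have b[0] = 4,  b[1] = 0,  b[2] = 2,  b[3] = 4.
The sequence repeats with period 3.

3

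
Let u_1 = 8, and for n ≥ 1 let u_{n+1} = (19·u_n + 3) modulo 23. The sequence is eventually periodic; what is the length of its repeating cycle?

22

Listing terms: u_1 = 8, u_2 = 17, u_3 = 4, u_4 = 10, u_5 = 9, u_6 = 13, u_7 = 20, u_8 = 15, u_9 = 12, u_{10} = 1, u_{11} = 22, u_{12} = 7, u_{13} = 21, u_{14} = 11, u_{15} = 5, u_{16} = 6, u_{17} = 2, u_{18} = 18, u_{19} = 0, u_{20} = 3, u_{21} = 14, u_{22} = 16, u_{23} = 8.
Since u_{23} = u_1 = 8, the sequence is periodic with period 22.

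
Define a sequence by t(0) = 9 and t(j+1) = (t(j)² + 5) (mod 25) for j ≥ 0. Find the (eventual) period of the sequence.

We have t(0) = 9,  t(1) = 11,  t(2) = 1,  t(3) = 6,  t(4) = 16,  t(5) = 11.
Since t(5) = t(1) = 11, the sequence is eventually periodic: after a pre-period of length 1 it cycles with period 4.

4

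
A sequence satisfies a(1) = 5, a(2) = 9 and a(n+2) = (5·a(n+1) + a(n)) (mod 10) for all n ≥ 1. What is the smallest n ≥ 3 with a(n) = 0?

3

Computing terms: a(1) = 5, a(2) = 9, a(3) = 0, a(4) = 9, a(5) = 5, a(6) = 4, a(7) = 5, a(8) = 9.
The sequence repeats with period 6.
The value 0 first appears (with n ≥ 3) at a(3).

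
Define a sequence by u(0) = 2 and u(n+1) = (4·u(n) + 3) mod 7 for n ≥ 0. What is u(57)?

2

Computing terms: u(0) = 2, u(1) = 4, u(2) = 5, u(3) = 2.
The sequence repeats with period 3.
So u(57) = u(0 + ((57-0) mod 3)) = u(0) = 2.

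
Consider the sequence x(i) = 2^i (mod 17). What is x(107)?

Computing terms: x(0) = 1,  x(1) = 2,  x(2) = 4,  x(3) = 8,  x(4) = 16,  x(5) = 15,  x(6) = 13,  x(7) = 9,  x(8) = 1.
The sequence repeats with period 8.
So x(107) = x(0 + ((107-0) mod 8)) = x(3) = 8.

8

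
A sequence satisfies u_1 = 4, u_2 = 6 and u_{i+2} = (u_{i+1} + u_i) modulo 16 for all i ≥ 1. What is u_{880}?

Listing terms: u_1 = 4; u_2 = 6; u_3 = 10; u_4 = 0; u_5 = 10; u_6 = 10; u_7 = 4; u_8 = 14; u_9 = 2; u_{10} = 0; u_{11} = 2; u_{12} = 2; u_{13} = 4; u_{14} = 6.
Since (u_{13}, u_{14}) = (u_1, u_2) = (4, 6) (two consecutive terms determine the rest), the sequence is periodic with period 12.
So u_{880} = u_{1 + ((880-1) mod 12)} = u_4 = 0.

0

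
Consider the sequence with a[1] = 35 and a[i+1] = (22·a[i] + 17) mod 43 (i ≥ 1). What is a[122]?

We have a[1] = 35,  a[2] = 13,  a[3] = 2,  a[4] = 18,  a[5] = 26,  a[6] = 30,  a[7] = 32,  a[8] = 33,  a[9] = 12,  a[10] = 23,  a[11] = 7,  a[12] = 42,  a[13] = 38,  a[14] = 36,  a[15] = 35.
The sequence repeats with period 14.
So a[122] = a[1 + ((122-1) mod 14)] = a[10] = 23.

23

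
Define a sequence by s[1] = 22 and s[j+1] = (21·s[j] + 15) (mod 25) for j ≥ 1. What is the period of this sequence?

5

Computing terms: s[1] = 22; s[2] = 2; s[3] = 7; s[4] = 12; s[5] = 17; s[6] = 22.
Since s[6] = s[1] = 22, the sequence is periodic with period 5.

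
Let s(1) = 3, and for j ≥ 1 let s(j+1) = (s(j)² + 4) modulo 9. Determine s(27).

2

Listing terms: s(1) = 3, s(2) = 4, s(3) = 2, s(4) = 8, s(5) = 5, s(6) = 2.
Since s(6) = s(3) = 2, the sequence is eventually periodic: after a pre-period of length 2 it cycles with period 3.
For j ≥ 3, s(j) depends only on (j - 3) mod 3. (27 - 3) mod 3 = 0, so s(27) = s(3) = 2.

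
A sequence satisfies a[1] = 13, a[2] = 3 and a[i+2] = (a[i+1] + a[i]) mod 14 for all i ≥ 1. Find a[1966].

We have a[1] = 13,  a[2] = 3,  a[3] = 2,  a[4] = 5,  a[5] = 7,  a[6] = 12,  a[7] = 5,  a[8] = 3,  a[9] = 8,  a[10] = 11,  a[11] = 5,  a[12] = 2,  a[13] = 7,  a[14] = 9,  a[15] = 2,  a[16] = 11,  a[17] = 13,  a[18] = 10,  a[19] = 9,  a[20] = 5,  a[21] = 0,  a[22] = 5,  a[23] = 5,  a[24] = 10,  a[25] = 1,  a[26] = 11,  a[27] = 12,  a[28] = 9,  a[29] = 7,  a[30] = 2,  a[31] = 9,  a[32] = 11,  a[33] = 6,  a[34] = 3,  a[35] = 9,  a[36] = 12,  a[37] = 7,  a[38] = 5,  a[39] = 12,  a[40] = 3,  a[41] = 1,  a[42] = 4,  a[43] = 5,  a[44] = 9,  a[45] = 0,  a[46] = 9,  a[47] = 9,  a[48] = 4,  a[49] = 13,  a[50] = 3.
Since (a[49], a[50]) = (a[1], a[2]) = (13, 3) (two consecutive terms determine the rest), the sequence is periodic with period 48.
(1966 - 1) mod 48 = 45, so a[1966] = a[46] = 9.

9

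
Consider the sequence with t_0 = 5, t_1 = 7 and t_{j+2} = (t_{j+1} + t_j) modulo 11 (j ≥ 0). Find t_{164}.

Computing terms: t_0 = 5; t_1 = 7; t_2 = 1; t_3 = 8; t_4 = 9; t_5 = 6; t_6 = 4; t_7 = 10; t_8 = 3; t_9 = 2; t_{10} = 5; t_{11} = 7.
The sequence repeats with period 10.
So t_{164} = t_{0 + ((164-0) mod 10)} = t_4 = 9.

9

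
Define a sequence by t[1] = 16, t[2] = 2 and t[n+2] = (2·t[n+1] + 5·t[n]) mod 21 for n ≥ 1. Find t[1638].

6

t[1] = 16, t[2] = 2, t[3] = 0, t[4] = 10, t[5] = 20, t[6] = 6, t[7] = 7, t[8] = 2, t[9] = 18, t[10] = 4, t[11] = 14, t[12] = 6, t[13] = 19, t[14] = 5, t[15] = 0, t[16] = 4, t[17] = 8, t[18] = 15, t[19] = 7, t[20] = 5, t[21] = 3, t[22] = 10, t[23] = 14, t[24] = 15, t[25] = 16, t[26] = 2.
Since (t[25], t[26]) = (t[1], t[2]) = (16, 2) (two consecutive terms determine the rest), the sequence is periodic with period 24.
(1638 - 1) mod 24 = 5, so t[1638] = t[6] = 6.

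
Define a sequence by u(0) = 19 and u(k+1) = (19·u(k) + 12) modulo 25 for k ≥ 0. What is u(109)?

Computing terms: u(0) = 19; u(1) = 23; u(2) = 24; u(3) = 18; u(4) = 4; u(5) = 13; u(6) = 9; u(7) = 8; u(8) = 14; u(9) = 3; u(10) = 19.
Since u(10) = u(0) = 19, the sequence is periodic with period 10.
So u(109) = u(0 + ((109-0) mod 10)) = u(9) = 3.

3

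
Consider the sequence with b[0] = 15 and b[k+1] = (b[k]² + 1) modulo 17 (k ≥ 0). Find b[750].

Listing terms: b[0] = 15, b[1] = 5, b[2] = 9, b[3] = 14, b[4] = 10, b[5] = 16, b[6] = 2, b[7] = 5.
Since b[7] = b[1] = 5, the sequence is eventually periodic: after a pre-period of length 1 it cycles with period 6.
For k ≥ 1, b[k] depends only on (k - 1) mod 6. (750 - 1) mod 6 = 5, so b[750] = b[6] = 2.

2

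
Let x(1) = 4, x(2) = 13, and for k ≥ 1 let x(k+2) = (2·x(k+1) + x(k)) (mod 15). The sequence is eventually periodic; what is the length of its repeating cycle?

24

We have x(1) = 4,  x(2) = 13,  x(3) = 0,  x(4) = 13,  x(5) = 11,  x(6) = 5,  x(7) = 6,  x(8) = 2,  x(9) = 10,  x(10) = 7,  x(11) = 9,  x(12) = 10,  x(13) = 14,  x(14) = 8,  x(15) = 0,  x(16) = 8,  x(17) = 1,  x(18) = 10,  x(19) = 6,  x(20) = 7,  x(21) = 5,  x(22) = 2,  x(23) = 9,  x(24) = 5,  x(25) = 4,  x(26) = 13.
Since (x(25), x(26)) = (x(1), x(2)) = (4, 13) (two consecutive terms determine the rest), the sequence is periodic with period 24.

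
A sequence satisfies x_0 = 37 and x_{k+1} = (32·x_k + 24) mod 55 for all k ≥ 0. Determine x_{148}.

We have x_0 = 37; x_1 = 53; x_2 = 15; x_3 = 9; x_4 = 37.
Since x_4 = x_0 = 37, the sequence is periodic with period 4.
So x_{148} = x_{0 + ((148-0) mod 4)} = x_0 = 37.

37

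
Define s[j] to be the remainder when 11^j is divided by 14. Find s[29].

9

We have s[1] = 11, s[2] = 9, s[3] = 1, s[4] = 11.
Since s[4] = s[1] = 11, the sequence is periodic with period 3.
So s[29] = s[1 + ((29-1) mod 3)] = s[2] = 9.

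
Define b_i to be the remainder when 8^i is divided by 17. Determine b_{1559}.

15

Computing terms: b_0 = 1; b_1 = 8; b_2 = 13; b_3 = 2; b_4 = 16; b_5 = 9; b_6 = 4; b_7 = 15; b_8 = 1.
The sequence repeats with period 8.
So b_{1559} = b_{0 + ((1559-0) mod 8)} = b_7 = 15.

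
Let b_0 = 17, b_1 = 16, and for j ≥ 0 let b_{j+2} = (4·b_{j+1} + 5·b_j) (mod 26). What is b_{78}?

Listing terms: b_0 = 17; b_1 = 16; b_2 = 19; b_3 = 0; b_4 = 17; b_5 = 16.
The sequence repeats with period 4.
(78 - 0) mod 4 = 2, so b_{78} = b_2 = 19.

19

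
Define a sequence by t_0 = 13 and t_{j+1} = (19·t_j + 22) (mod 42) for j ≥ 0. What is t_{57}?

We have t_0 = 13; t_1 = 17; t_2 = 9; t_3 = 25; t_4 = 35; t_5 = 15; t_6 = 13.
The sequence repeats with period 6.
So t_{57} = t_{0 + ((57-0) mod 6)} = t_3 = 25.

25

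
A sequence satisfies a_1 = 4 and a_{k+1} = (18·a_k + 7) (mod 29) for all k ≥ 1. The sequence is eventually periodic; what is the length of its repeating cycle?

28

Computing terms: a_1 = 4, a_2 = 21, a_3 = 8, a_4 = 6, a_5 = 28, a_6 = 18, a_7 = 12, a_8 = 20, a_9 = 19, a_{10} = 1, a_{11} = 25, a_{12} = 22, a_{13} = 26, a_{14} = 11, a_{15} = 2, a_{16} = 14, a_{17} = 27, a_{18} = 0, a_{19} = 7, a_{20} = 17, a_{21} = 23, a_{22} = 15, a_{23} = 16, a_{24} = 5, a_{25} = 10, a_{26} = 13, a_{27} = 9, a_{28} = 24, a_{29} = 4.
Since a_{29} = a_1 = 4, the sequence is periodic with period 28.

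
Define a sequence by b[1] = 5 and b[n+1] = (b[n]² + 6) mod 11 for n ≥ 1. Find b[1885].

0

Computing terms: b[1] = 5, b[2] = 9, b[3] = 10, b[4] = 7, b[5] = 0, b[6] = 6, b[7] = 9.
Since b[7] = b[2] = 9, the sequence is eventually periodic: after a pre-period of length 1 it cycles with period 5.
For n ≥ 2, b[n] depends only on (n - 2) mod 5. (1885 - 2) mod 5 = 3, so b[1885] = b[5] = 0.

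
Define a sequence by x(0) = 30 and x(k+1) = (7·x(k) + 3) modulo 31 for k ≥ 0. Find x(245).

Listing terms: x(0) = 30,  x(1) = 27,  x(2) = 6,  x(3) = 14,  x(4) = 8,  x(5) = 28,  x(6) = 13,  x(7) = 1,  x(8) = 10,  x(9) = 11,  x(10) = 18,  x(11) = 5,  x(12) = 7,  x(13) = 21,  x(14) = 26,  x(15) = 30.
The sequence repeats with period 15.
So x(245) = x(0 + ((245-0) mod 15)) = x(5) = 28.

28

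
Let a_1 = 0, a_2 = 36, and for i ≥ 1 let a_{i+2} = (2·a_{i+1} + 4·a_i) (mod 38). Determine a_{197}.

a_1 = 0; a_2 = 36; a_3 = 34; a_4 = 22; a_5 = 28; a_6 = 30; a_7 = 20; a_8 = 8; a_9 = 20; a_{10} = 34; a_{11} = 34; a_{12} = 14; a_{13} = 12; a_{14} = 4; a_{15} = 18; a_{16} = 14; a_{17} = 24; a_{18} = 28; a_{19} = 0; a_{20} = 36.
Since (a_{19}, a_{20}) = (a_1, a_2) = (0, 36) (two consecutive terms determine the rest), the sequence is periodic with period 18.
So a_{197} = a_{1 + ((197-1) mod 18)} = a_{17} = 24.

24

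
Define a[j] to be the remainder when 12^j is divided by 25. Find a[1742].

19

Computing terms: a[0] = 1, a[1] = 12, a[2] = 19, a[3] = 3, a[4] = 11, a[5] = 7, a[6] = 9, a[7] = 8, a[8] = 21, a[9] = 2, a[10] = 24, a[11] = 13, a[12] = 6, a[13] = 22, a[14] = 14, a[15] = 18, a[16] = 16, a[17] = 17, a[18] = 4, a[19] = 23, a[20] = 1.
The sequence repeats with period 20.
(1742 - 0) mod 20 = 2, so a[1742] = a[2] = 19.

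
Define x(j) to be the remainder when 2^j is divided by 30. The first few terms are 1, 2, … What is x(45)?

Computing terms: x(0) = 1,  x(1) = 2,  x(2) = 4,  x(3) = 8,  x(4) = 16,  x(5) = 2.
Since x(5) = x(1) = 2, the sequence is eventually periodic: after a pre-period of length 1 it cycles with period 4.
For j ≥ 1, x(j) depends only on (j - 1) mod 4. (45 - 1) mod 4 = 0, so x(45) = x(1) = 2.

2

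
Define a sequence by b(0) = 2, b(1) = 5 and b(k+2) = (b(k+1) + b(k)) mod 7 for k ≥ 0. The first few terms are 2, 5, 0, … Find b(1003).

2

Listing terms: b(0) = 2,  b(1) = 5,  b(2) = 0,  b(3) = 5,  b(4) = 5,  b(5) = 3,  b(6) = 1,  b(7) = 4,  b(8) = 5,  b(9) = 2,  b(10) = 0,  b(11) = 2,  b(12) = 2,  b(13) = 4,  b(14) = 6,  b(15) = 3,  b(16) = 2,  b(17) = 5.
Since (b(16), b(17)) = (b(0), b(1)) = (2, 5) (two consecutive terms determine the rest), the sequence is periodic with period 16.
So b(1003) = b(0 + ((1003-0) mod 16)) = b(11) = 2.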